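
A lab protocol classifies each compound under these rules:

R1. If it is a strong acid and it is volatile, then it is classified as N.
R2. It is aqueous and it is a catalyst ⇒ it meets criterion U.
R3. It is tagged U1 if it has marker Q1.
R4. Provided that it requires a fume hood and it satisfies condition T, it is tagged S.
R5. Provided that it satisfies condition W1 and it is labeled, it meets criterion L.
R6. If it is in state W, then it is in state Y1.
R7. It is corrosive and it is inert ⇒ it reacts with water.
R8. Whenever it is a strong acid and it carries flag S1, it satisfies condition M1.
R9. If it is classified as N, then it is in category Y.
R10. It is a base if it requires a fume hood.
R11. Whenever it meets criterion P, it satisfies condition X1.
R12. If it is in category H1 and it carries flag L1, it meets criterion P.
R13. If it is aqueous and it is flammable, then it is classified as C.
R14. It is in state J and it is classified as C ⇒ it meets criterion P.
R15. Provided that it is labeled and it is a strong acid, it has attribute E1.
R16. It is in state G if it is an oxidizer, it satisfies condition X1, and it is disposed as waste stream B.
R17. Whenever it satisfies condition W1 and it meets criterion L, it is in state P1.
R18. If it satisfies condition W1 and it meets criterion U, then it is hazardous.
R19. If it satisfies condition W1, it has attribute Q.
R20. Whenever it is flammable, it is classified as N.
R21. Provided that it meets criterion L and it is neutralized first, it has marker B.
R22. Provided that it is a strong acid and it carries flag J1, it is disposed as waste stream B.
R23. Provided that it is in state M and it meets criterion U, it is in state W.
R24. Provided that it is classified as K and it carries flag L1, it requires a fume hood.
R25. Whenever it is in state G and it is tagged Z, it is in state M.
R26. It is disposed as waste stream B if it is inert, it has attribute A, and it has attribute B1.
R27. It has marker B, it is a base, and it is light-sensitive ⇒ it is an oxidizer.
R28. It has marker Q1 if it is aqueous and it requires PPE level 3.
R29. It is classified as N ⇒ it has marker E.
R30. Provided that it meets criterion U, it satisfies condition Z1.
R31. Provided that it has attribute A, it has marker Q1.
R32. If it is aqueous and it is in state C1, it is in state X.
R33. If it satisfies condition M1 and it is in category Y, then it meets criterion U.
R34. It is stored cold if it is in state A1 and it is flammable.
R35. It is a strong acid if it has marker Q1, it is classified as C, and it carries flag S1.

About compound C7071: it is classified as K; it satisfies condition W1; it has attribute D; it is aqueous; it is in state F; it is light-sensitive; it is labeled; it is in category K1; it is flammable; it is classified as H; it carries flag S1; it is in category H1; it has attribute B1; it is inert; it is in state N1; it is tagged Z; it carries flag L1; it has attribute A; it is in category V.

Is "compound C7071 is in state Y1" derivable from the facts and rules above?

Forward chaining from the given facts derives: meets criterion L, meets criterion P, is classified as C, is in state P1, has attribute Q, is classified as N, requires a fume hood, is disposed as waste stream B, has marker E, has marker Q1, is a strong acid, is tagged U1, satisfies condition M1, is in category Y, is a base, satisfies condition X1, has attribute E1, meets criterion U, is hazardous, satisfies condition Z1.
The only rule concluding "it is in state Y1" is R6, which needs "it is in state W"; that is never established.

No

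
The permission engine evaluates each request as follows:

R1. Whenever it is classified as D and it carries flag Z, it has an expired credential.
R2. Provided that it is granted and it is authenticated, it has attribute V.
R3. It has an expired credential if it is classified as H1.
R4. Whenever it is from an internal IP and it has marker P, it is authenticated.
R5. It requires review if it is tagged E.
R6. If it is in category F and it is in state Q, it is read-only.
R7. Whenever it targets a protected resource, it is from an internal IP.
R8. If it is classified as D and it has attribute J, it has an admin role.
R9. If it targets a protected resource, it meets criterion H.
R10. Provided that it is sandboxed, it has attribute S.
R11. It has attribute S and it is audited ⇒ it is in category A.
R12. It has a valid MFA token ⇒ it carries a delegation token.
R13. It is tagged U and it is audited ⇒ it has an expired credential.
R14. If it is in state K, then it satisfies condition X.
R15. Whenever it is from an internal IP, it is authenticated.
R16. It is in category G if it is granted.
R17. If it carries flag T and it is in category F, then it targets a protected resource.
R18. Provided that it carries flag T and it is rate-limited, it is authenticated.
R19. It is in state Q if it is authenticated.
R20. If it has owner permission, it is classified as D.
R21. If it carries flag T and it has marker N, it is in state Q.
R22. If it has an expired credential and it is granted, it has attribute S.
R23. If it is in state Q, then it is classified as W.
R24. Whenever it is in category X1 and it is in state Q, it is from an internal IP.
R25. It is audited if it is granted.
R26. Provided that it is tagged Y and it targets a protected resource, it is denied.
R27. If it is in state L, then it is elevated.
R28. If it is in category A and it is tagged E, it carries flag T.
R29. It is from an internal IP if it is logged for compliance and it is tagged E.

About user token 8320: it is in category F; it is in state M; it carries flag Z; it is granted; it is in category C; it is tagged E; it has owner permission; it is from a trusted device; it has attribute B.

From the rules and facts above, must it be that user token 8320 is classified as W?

By R20 (it has owner permission): it is classified as D.
By R25 (it is granted): it is audited.
By R1 (it is classified as D, it carries flag Z): it has an expired credential.
By R22 (it has an expired credential, it is granted): it has attribute S.
By R11 (it has attribute S, it is audited): it is in category A.
By R28 (it is in category A, it is tagged E): it carries flag T.
By R17 (it carries flag T, it is in category F): it targets a protected resource.
By R7 (it targets a protected resource): it is from an internal IP.
By R15 (it is from an internal IP): it is authenticated.
By R19 (it is authenticated): it is in state Q.
By R23 (it is in state Q): it is classified as W.

Yes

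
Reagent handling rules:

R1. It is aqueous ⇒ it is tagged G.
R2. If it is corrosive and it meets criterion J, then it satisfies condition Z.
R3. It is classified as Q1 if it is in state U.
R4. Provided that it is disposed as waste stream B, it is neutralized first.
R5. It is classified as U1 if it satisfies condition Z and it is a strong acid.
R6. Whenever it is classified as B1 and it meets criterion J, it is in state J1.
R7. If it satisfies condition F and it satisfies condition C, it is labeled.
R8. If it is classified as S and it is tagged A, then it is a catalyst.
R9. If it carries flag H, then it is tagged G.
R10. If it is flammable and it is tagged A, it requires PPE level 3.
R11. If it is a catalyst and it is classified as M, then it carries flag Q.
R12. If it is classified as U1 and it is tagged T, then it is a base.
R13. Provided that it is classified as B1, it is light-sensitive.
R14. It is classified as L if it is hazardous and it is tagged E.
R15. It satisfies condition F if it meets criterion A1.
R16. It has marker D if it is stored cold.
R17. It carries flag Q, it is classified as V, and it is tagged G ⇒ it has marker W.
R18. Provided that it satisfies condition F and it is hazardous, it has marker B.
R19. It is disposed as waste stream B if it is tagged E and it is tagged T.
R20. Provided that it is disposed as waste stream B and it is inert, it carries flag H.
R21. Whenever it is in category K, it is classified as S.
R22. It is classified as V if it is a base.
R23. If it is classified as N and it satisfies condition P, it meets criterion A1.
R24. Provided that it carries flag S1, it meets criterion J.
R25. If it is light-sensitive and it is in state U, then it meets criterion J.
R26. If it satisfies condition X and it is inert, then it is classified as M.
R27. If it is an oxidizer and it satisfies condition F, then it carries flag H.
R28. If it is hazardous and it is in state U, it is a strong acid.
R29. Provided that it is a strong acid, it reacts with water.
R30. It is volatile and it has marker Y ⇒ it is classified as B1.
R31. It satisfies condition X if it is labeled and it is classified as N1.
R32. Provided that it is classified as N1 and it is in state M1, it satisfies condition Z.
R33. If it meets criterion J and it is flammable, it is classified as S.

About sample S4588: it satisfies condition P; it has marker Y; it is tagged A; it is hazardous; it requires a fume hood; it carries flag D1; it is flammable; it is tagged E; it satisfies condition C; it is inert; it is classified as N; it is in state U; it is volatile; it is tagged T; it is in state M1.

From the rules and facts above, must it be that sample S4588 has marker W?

No

Forward chaining from the given facts derives: is classified as Q1, requires PPE level 3, is classified as L, is disposed as waste stream B, carries flag H, meets criterion A1, is a strong acid, reacts with water, is classified as B1, is neutralized first, is tagged G, is light-sensitive, satisfies condition F, has marker B, meets criterion J, is classified as S, is in state J1, is labeled, is a catalyst.
The only rule concluding "it has marker W" is R17, which needs "it carries flag Q"; that is never established.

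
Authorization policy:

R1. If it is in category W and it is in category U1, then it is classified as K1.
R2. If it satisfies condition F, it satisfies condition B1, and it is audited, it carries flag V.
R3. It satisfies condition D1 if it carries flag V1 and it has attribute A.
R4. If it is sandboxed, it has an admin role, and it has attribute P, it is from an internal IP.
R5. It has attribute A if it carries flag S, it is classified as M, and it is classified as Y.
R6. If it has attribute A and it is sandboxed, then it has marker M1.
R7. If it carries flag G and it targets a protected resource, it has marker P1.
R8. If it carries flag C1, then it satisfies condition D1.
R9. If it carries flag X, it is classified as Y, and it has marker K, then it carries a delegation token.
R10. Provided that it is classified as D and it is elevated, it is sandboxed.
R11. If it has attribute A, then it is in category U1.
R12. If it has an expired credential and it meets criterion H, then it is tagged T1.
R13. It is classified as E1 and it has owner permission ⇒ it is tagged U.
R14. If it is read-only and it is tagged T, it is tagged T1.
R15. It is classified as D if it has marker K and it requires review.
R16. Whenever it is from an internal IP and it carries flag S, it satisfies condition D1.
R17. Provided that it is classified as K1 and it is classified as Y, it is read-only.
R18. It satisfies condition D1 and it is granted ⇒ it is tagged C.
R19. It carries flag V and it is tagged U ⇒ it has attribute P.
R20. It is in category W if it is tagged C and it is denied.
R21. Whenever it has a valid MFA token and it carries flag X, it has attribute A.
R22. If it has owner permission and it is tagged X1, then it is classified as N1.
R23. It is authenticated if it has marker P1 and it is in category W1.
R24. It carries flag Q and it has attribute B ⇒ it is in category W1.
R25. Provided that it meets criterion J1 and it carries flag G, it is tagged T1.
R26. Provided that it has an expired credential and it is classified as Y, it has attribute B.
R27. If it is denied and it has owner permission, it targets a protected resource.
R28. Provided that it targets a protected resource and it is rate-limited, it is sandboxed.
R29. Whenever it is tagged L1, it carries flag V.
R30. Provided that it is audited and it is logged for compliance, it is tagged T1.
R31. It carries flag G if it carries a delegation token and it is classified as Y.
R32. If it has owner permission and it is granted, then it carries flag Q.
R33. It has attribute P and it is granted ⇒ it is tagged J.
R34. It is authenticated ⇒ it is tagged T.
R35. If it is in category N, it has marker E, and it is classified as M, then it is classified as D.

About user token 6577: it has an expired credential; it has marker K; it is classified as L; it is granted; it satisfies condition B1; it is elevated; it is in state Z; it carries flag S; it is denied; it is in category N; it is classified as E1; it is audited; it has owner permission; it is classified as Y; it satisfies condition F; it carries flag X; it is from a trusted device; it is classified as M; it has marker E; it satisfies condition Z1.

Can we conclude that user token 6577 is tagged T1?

No

Forward chaining from the given facts derives: carries flag V, has attribute A, carries a delegation token, is in category U1, is tagged U, has attribute P, has attribute B, targets a protected resource, carries flag G, carries flag Q, is tagged J, is classified as D, has marker P1, is sandboxed, is in category W1, has marker M1, is authenticated, is tagged T.
Rules concluding "it is tagged T1": R12 needs "it meets criterion H"; R14 needs "it is read-only"; R25 needs "it meets criterion J1"; R30 needs "it is logged for compliance" — none of these are established.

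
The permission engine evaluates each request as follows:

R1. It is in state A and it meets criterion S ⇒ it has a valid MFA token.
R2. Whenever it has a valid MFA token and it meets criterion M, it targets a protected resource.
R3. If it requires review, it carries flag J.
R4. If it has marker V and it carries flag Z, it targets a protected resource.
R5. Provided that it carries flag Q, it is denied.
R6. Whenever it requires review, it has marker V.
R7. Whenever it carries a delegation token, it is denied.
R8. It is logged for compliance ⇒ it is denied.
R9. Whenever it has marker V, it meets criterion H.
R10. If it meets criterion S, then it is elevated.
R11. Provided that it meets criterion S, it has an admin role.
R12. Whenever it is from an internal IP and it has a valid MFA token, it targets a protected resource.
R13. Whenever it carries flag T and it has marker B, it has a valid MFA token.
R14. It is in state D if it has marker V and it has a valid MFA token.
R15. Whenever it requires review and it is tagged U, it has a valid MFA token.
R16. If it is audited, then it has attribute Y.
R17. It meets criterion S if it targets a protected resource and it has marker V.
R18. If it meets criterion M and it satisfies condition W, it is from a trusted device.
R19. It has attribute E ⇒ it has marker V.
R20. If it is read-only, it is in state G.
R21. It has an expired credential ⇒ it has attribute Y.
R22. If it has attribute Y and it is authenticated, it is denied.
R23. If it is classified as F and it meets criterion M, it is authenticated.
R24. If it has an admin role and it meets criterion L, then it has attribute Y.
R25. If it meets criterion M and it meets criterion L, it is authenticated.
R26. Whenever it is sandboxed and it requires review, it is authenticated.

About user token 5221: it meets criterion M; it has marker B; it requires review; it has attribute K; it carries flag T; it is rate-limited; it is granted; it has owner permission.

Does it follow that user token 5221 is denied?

Forward chaining from the given facts derives: carries flag J, has marker V, meets criterion H, has a valid MFA token, is in state D, targets a protected resource, meets criterion S, is elevated, has an admin role.
Rules concluding "it is denied": R5 needs "it carries flag Q"; R7 needs "it carries a delegation token"; R8 needs "it is logged for compliance"; R22 needs "it has attribute Y" — none of these are established.

No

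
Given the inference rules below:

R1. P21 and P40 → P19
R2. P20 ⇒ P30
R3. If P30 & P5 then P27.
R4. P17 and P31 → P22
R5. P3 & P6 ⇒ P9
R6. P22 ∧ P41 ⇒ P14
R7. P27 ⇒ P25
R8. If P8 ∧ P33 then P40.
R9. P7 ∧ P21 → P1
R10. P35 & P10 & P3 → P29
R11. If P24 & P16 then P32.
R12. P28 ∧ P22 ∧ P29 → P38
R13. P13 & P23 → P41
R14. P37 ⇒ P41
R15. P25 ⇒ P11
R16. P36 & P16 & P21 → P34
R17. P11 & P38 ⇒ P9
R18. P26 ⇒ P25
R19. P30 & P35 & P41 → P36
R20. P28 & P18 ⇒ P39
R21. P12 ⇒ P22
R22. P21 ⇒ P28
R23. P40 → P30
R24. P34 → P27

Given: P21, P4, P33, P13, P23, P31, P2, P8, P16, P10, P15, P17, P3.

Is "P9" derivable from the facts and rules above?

Forward chaining from the given facts derives: P22, P40, P41, P28, P30, P19, P14.
Rules concluding P9: R5 needs P6; R17 needs P11 — none of these are established.

No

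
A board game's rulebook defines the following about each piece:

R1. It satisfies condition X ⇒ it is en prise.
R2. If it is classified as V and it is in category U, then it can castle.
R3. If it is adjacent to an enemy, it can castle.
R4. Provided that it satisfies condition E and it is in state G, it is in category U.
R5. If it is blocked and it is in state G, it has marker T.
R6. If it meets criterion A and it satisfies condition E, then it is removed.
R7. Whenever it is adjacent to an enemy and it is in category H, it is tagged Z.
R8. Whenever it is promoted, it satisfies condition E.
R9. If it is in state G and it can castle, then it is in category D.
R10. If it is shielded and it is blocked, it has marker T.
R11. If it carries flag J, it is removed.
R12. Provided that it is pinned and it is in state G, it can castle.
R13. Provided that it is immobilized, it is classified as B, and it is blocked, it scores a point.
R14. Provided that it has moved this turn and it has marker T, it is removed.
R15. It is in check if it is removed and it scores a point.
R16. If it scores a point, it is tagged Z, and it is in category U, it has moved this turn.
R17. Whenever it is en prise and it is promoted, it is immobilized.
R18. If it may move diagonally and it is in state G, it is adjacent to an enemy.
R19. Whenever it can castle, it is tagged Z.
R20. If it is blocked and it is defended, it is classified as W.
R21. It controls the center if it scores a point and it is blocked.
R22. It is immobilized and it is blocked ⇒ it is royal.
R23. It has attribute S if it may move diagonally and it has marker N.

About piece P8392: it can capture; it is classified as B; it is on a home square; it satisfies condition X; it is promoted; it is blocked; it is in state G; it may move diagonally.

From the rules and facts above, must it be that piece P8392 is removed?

By R1 (it satisfies condition X): it is en prise.
By R5 (it is blocked, it is in state G): it has marker T.
By R8 (it is promoted): it satisfies condition E.
By R17 (it is en prise, it is promoted): it is immobilized.
By R18 (it may move diagonally, it is in state G): it is adjacent to an enemy.
By R3 (it is adjacent to an enemy): it can castle.
By R4 (it satisfies condition E, it is in state G): it is in category U.
By R13 (it is immobilized, it is classified as B, it is blocked): it scores a point.
By R19 (it can castle): it is tagged Z.
By R16 (it scores a point, it is tagged Z, it is in category U): it has moved this turn.
By R14 (it has moved this turn, it has marker T): it is removed.

Yes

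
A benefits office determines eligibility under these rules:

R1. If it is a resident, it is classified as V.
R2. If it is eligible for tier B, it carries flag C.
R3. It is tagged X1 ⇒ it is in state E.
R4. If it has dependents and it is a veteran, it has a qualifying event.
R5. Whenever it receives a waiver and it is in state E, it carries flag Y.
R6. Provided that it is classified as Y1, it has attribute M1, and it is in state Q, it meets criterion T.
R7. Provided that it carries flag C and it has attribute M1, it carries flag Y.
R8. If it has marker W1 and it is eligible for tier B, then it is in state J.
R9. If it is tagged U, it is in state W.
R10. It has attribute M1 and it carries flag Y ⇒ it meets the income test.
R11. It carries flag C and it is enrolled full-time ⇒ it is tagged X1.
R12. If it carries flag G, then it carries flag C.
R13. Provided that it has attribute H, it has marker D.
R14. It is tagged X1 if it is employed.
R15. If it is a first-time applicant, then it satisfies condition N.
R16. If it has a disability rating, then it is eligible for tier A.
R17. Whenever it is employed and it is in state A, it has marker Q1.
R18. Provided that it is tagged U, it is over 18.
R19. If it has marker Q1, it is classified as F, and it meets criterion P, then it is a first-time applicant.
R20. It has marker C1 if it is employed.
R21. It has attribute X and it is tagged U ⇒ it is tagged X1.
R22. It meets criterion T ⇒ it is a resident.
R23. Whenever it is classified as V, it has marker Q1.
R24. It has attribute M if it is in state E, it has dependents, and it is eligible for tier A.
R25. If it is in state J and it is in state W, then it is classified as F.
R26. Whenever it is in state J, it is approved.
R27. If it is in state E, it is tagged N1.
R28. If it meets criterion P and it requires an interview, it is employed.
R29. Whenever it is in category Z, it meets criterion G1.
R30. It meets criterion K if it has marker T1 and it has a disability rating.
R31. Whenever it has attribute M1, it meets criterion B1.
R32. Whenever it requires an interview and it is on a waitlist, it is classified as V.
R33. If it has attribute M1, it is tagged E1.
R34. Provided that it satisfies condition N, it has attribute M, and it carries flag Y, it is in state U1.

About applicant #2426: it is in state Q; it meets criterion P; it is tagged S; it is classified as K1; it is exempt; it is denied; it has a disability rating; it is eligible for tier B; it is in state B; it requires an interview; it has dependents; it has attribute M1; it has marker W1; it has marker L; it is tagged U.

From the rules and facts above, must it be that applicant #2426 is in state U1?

Forward chaining from the given facts derives: carries flag C, carries flag Y, is in state J, is in state W, meets the income test, is eligible for tier A, is over 18, is classified as F, is approved, is employed, meets criterion B1, is tagged E1, is tagged X1, has marker C1, is in state E, has attribute M, is tagged N1.
The only rule concluding "it is in state U1" is R34, which needs "it satisfies condition N"; that is never established.

No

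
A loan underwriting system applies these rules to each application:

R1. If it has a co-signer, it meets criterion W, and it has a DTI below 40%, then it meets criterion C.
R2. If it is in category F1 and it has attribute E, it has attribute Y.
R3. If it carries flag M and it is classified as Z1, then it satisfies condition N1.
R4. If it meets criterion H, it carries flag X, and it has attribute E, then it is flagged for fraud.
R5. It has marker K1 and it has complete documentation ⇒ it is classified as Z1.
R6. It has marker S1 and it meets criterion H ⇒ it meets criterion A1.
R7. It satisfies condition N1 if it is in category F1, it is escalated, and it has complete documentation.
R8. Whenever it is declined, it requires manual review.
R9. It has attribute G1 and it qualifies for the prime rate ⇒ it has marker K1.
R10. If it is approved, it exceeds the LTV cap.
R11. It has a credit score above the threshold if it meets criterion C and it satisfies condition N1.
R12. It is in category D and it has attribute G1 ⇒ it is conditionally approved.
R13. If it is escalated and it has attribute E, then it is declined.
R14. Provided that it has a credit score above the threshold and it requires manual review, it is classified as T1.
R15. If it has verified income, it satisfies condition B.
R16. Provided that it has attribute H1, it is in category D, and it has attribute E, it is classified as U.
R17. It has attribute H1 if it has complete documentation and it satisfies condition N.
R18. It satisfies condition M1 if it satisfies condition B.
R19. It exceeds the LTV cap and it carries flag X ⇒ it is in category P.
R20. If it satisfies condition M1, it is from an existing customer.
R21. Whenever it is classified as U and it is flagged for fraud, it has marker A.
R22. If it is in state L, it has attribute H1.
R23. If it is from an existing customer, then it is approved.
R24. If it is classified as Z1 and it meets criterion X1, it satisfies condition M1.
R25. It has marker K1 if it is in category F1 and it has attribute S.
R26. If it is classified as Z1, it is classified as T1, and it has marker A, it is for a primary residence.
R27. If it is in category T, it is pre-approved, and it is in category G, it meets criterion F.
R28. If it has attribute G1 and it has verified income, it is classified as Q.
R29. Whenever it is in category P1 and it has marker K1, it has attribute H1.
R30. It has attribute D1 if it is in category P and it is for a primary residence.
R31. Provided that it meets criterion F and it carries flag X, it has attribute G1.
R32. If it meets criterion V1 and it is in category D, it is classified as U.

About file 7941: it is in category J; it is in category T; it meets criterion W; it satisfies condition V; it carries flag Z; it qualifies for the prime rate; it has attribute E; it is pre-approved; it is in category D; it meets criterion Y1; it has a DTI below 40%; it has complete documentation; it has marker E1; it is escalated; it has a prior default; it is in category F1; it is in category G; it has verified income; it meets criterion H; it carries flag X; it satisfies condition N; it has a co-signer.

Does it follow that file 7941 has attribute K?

No

Forward chaining from the given facts derives: meets criterion C, has attribute Y, is flagged for fraud, satisfies condition N1, has a credit score above the threshold, is declined, satisfies condition B, has attribute H1, satisfies condition M1, is from an existing customer, is approved, meets criterion F, has attribute G1, requires manual review, has marker K1, exceeds the LTV cap, is conditionally approved, is classified as T1, is classified as U, is in category P, has marker A, is classified as Q, is classified as Z1, is for a primary residence, has attribute D1.
No rule has "it has attribute K" as its conclusion, and it is not among the given facts.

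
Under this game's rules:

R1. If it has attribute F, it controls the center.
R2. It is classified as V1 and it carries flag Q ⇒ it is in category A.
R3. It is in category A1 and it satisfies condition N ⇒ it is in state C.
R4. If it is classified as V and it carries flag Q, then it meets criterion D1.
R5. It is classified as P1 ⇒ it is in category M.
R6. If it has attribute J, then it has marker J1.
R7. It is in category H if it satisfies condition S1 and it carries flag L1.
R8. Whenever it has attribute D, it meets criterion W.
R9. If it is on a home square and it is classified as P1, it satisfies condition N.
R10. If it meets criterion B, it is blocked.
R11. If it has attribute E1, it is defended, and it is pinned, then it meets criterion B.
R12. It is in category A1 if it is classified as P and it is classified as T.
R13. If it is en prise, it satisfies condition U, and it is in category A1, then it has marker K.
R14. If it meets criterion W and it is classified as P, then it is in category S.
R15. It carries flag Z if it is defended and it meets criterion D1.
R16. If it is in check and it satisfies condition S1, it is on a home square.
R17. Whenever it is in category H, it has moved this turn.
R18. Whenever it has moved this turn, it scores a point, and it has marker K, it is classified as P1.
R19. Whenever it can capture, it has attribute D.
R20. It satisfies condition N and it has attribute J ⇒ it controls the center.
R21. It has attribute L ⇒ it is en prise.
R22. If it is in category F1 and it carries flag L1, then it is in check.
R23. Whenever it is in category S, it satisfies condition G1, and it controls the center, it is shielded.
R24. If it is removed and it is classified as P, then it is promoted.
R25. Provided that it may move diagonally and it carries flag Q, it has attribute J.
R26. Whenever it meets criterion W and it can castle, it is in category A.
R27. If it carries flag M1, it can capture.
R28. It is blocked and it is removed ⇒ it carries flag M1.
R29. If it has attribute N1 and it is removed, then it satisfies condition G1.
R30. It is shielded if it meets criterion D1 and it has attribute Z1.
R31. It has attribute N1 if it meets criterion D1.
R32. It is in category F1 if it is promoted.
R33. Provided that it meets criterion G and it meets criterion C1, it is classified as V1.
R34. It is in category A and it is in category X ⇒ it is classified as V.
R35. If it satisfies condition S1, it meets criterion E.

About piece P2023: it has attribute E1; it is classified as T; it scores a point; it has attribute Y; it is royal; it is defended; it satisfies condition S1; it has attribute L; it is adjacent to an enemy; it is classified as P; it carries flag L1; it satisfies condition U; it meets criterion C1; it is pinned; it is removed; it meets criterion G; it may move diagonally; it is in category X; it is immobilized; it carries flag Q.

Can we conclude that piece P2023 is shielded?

By R7 (it satisfies condition S1, it carries flag L1): it is in category H.
By R11 (it has attribute E1, it is defended, it is pinned): it meets criterion B.
By R12 (it is classified as P, it is classified as T): it is in category A1.
By R17 (it is in category H): it has moved this turn.
By R21 (it has attribute L): it is en prise.
By R24 (it is removed, it is classified as P): it is promoted.
By R25 (it may move diagonally, it carries flag Q): it has attribute J.
By R32 (it is promoted): it is in category F1.
By R33 (it meets criterion G, it meets criterion C1): it is classified as V1.
By R2 (it is classified as V1, it carries flag Q): it is in category A.
By R10 (it meets criterion B): it is blocked.
By R13 (it is en prise, it satisfies condition U, it is in category A1): it has marker K.
By R18 (it has moved this turn, it scores a point, it has marker K): it is classified as P1.
By R22 (it is in category F1, it carries flag L1): it is in check.
By R28 (it is blocked, it is removed): it carries flag M1.
By R34 (it is in category A, it is in category X): it is classified as V.
By R4 (it is classified as V, it carries flag Q): it meets criterion D1.
By R16 (it is in check, it satisfies condition S1): it is on a home square.
By R27 (it carries flag M1): it can capture.
By R31 (it meets criterion D1): it has attribute N1.
By R9 (it is on a home square, it is classified as P1): it satisfies condition N.
By R19 (it can capture): it has attribute D.
By R20 (it satisfies condition N, it has attribute J): it controls the center.
By R29 (it has attribute N1, it is removed): it satisfies condition G1.
By R8 (it has attribute D): it meets criterion W.
By R14 (it meets criterion W, it is classified as P): it is in category S.
By R23 (it is in category S, it satisfies condition G1, it controls the center): it is shielded.

Yes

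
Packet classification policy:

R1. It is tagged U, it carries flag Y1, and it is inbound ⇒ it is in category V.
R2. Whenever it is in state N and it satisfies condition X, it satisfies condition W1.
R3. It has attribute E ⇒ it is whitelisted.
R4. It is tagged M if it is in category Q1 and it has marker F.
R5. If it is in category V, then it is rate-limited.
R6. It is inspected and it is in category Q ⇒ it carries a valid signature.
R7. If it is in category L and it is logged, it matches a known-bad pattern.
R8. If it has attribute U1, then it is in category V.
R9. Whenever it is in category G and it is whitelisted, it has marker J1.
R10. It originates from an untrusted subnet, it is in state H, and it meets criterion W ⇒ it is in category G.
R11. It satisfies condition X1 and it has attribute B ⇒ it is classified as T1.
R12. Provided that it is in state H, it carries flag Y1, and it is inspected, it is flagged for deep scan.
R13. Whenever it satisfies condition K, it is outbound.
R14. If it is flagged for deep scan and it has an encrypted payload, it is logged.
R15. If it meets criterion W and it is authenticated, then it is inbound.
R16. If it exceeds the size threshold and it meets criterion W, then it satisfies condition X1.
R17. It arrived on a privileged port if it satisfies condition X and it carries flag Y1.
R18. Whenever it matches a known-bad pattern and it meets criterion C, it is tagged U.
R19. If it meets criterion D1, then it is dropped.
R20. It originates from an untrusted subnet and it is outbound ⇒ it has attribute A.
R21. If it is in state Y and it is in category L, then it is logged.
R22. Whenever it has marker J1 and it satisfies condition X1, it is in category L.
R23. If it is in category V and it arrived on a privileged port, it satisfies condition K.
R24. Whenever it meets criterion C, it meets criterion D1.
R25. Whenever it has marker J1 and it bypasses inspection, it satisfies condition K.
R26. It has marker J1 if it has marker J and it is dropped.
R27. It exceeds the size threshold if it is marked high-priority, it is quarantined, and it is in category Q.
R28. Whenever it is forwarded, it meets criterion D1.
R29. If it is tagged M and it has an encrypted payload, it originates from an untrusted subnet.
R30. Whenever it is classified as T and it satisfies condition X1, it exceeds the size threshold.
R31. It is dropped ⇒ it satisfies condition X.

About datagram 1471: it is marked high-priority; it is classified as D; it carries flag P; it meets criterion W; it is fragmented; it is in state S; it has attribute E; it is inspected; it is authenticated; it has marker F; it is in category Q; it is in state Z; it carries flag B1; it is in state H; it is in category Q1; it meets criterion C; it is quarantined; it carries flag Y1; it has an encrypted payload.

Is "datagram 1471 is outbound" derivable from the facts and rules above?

Yes

By R3 (it has attribute E): it is whitelisted.
By R4 (it is in category Q1, it has marker F): it is tagged M.
By R12 (it is in state H, it carries flag Y1, it is inspected): it is flagged for deep scan.
By R14 (it is flagged for deep scan, it has an encrypted payload): it is logged.
By R15 (it meets criterion W, it is authenticated): it is inbound.
By R24 (it meets criterion C): it meets criterion D1.
By R27 (it is marked high-priority, it is quarantined, it is in category Q): it exceeds the size threshold.
By R29 (it is tagged M, it has an encrypted payload): it originates from an untrusted subnet.
By R10 (it originates from an untrusted subnet, it is in state H, it meets criterion W): it is in category G.
By R16 (it exceeds the size threshold, it meets criterion W): it satisfies condition X1.
By R19 (it meets criterion D1): it is dropped.
By R31 (it is dropped): it satisfies condition X.
By R9 (it is in category G, it is whitelisted): it has marker J1.
By R17 (it satisfies condition X, it carries flag Y1): it arrived on a privileged port.
By R22 (it has marker J1, it satisfies condition X1): it is in category L.
By R7 (it is in category L, it is logged): it matches a known-bad pattern.
By R18 (it matches a known-bad pattern, it meets criterion C): it is tagged U.
By R1 (it is tagged U, it carries flag Y1, it is inbound): it is in category V.
By R23 (it is in category V, it arrived on a privileged port): it satisfies condition K.
By R13 (it satisfies condition K): it is outbound.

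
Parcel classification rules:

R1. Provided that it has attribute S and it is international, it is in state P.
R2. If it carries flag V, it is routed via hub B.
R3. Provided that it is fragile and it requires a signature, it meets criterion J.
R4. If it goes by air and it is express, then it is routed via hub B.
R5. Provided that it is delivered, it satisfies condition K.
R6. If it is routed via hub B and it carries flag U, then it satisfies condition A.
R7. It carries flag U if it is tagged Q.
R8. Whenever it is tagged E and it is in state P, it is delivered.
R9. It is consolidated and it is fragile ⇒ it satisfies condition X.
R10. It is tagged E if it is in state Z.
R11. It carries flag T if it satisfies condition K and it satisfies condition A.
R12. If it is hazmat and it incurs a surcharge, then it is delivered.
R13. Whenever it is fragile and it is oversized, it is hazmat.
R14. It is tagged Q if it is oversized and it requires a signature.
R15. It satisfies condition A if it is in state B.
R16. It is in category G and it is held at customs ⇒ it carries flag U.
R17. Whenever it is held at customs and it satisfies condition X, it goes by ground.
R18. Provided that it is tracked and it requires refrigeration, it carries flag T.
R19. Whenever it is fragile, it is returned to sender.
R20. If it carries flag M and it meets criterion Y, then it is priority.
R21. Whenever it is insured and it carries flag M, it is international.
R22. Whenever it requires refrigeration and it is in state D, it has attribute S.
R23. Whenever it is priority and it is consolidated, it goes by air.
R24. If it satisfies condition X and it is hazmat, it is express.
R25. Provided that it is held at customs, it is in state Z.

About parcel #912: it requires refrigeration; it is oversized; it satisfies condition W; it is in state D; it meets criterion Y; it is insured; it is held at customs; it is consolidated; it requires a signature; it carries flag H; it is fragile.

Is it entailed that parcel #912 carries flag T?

No

Forward chaining from the given facts derives: meets criterion J, satisfies condition X, is hazmat, is tagged Q, goes by ground, is returned to sender, has attribute S, is express, is in state Z, carries flag U, is tagged E.
Rules concluding "it carries flag T": R11 needs "it satisfies condition K"; R18 needs "it is tracked" — none of these are established.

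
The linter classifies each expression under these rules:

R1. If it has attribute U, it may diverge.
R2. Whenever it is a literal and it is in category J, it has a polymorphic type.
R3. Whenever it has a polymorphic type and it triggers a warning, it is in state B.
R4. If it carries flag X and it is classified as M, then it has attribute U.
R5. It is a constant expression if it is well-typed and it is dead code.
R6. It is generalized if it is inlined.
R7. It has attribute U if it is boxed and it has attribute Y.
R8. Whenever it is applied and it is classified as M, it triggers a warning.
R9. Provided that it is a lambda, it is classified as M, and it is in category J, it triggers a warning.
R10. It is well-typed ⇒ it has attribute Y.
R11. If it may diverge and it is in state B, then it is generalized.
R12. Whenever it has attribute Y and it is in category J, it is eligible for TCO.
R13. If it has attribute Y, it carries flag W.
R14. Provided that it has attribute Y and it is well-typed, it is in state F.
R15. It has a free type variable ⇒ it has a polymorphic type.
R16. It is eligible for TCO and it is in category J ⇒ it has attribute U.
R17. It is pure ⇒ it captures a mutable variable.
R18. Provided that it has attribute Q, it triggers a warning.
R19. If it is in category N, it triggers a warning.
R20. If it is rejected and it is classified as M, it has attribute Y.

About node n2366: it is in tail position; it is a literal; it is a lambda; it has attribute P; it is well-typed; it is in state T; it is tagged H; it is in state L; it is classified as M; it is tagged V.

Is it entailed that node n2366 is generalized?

Forward chaining from the given facts derives: has attribute Y, carries flag W, is in state F.
Rules concluding "it is generalized": R6 needs "it is inlined"; R11 needs "it may diverge" — none of these are established.

No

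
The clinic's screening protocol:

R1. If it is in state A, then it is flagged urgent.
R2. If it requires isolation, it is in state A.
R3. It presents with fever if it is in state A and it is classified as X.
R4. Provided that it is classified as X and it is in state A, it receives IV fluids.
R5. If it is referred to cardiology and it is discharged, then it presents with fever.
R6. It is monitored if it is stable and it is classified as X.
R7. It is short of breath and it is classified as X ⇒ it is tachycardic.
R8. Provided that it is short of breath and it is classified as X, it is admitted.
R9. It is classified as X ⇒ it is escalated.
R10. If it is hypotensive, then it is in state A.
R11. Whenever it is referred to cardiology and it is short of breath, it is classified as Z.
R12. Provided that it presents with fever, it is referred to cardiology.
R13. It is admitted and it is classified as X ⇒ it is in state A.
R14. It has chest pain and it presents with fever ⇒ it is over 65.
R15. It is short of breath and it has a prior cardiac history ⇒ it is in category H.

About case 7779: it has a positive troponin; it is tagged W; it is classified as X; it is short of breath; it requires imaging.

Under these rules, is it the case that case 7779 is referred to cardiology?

Yes

By R8 (it is short of breath, it is classified as X): it is admitted.
By R13 (it is admitted, it is classified as X): it is in state A.
By R3 (it is in state A, it is classified as X): it presents with fever.
By R12 (it presents with fever): it is referred to cardiology.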